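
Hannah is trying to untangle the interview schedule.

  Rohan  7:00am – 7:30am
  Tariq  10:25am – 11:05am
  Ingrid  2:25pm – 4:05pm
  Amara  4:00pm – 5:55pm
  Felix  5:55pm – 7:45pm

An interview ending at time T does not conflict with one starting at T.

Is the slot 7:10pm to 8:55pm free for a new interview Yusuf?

Rohan: ends 7:30am at or before Yusuf starts 7:10pm → clear.
Tariq: ends 11:05am at or before Yusuf starts 7:10pm → clear.
Ingrid: ends 4:05pm at or before Yusuf starts 7:10pm → clear.
Amara: ends 5:55pm at or before Yusuf starts 7:10pm → clear.
Felix: starts 5:55pm before Yusuf ends 8:55pm, and ends 7:45pm after Yusuf starts 7:10pm → overlap.
Yusuf overlaps Felix.

No — it overlaps Felix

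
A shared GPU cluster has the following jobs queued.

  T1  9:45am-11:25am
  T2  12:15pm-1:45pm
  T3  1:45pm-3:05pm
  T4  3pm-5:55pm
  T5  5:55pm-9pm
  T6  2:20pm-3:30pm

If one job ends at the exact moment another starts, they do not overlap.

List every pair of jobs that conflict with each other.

Sorted by start: T1, T2, T3, T6, T4, T5.
T2 starts after T1 ends — done with T1.
T3 starts exactly when T2 ends (back-to-back, no overlap) — done with T2.
T6 starts before T3 ends → T3 and T6 overlap.
T4 starts before T3 ends → T3 and T4 overlap.
T5 starts after T3 ends.
T4 starts before T6 ends → T6 and T4 overlap.
T5 starts after T6 ends.
T5 starts exactly when T4 ends (back-to-back, no overlap).

T3 & T4, T3 & T6, T4 & T6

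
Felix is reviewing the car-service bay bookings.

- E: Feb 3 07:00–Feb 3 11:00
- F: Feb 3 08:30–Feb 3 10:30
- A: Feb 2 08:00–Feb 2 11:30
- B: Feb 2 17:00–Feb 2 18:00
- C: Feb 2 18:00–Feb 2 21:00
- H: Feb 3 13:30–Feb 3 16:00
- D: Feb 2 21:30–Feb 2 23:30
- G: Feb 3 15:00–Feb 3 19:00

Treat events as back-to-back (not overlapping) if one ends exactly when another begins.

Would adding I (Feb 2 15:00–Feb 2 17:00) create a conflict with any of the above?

A: ends Feb 2 11:30 at or before I starts Feb 2 15:00 → clear.
B: starts Feb 2 17:00 at or after I ends Feb 2 17:00 → clear.
C: starts Feb 2 18:00 at or after I ends Feb 2 17:00 → clear.
D: starts Feb 2 21:30 at or after I ends Feb 2 17:00 → clear.
E: starts Feb 3 07:00 at or after I ends Feb 2 17:00 → clear.
F: starts Feb 3 08:30 at or after I ends Feb 2 17:00 → clear.
H: starts Feb 3 13:30 at or after I ends Feb 2 17:00 → clear.
G: starts Feb 3 15:00 at or after I ends Feb 2 17:00 → clear.

No — it doesn't clash with anything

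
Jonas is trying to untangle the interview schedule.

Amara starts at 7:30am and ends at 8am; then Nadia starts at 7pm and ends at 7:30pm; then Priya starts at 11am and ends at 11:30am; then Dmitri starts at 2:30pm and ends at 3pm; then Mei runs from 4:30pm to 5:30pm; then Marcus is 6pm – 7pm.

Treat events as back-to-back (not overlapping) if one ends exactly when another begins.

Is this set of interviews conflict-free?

Yes

Sorted by start: Amara, Priya, Dmitri, Mei, Marcus, Nadia.
Priya starts after Amara ends, so nothing later overlaps Amara either.
Dmitri starts after Priya ends, so nothing later overlaps Priya either.
Mei starts after Dmitri ends, so nothing later overlaps Dmitri either.
Marcus starts after Mei ends, so nothing later overlaps Mei either.
Nadia starts exactly when Marcus ends (back-to-back, no overlap).
Every pair is clear; the schedule has no overlaps.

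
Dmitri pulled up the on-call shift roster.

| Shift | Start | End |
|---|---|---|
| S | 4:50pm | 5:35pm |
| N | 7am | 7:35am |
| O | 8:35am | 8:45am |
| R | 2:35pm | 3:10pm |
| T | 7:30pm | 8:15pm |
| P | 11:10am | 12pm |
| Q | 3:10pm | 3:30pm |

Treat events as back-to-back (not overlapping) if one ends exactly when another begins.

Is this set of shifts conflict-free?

Yes

Sorted by start: N, O, P, R, Q, S, T.
O starts after N ends, so nothing later overlaps N either.
P starts after O ends, so nothing later overlaps O either.
R starts after P ends, so nothing later overlaps P either.
Q starts exactly when R ends (back-to-back, no overlap), so nothing later overlaps R either.
S starts after Q ends, so nothing later overlaps Q either.
T starts after S ends.
Every pair is clear; the schedule has no overlaps.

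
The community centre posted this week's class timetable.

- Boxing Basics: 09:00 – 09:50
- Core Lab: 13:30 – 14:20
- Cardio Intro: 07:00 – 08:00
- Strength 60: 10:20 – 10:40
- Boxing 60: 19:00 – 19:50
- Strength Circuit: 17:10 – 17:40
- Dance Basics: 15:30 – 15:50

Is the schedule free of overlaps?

Two intervals overlap when each starts before the other ends.
Sorted by start: Cardio Intro, Boxing Basics, Strength 60, Core Lab, Dance Basics, Strength Circuit, Boxing 60.
Boxing Basics starts after Cardio Intro ends; Cardio Intro is clear from here.
Strength 60 starts after Boxing Basics ends; Boxing Basics is clear from here.
Core Lab starts after Strength 60 ends; Strength 60 is clear from here.
Dance Basics starts after Core Lab ends; Core Lab is clear from here.
Strength Circuit starts after Dance Basics ends; Dance Basics is clear from here.
Boxing 60 starts after Strength Circuit ends.
Every pair is clear; the schedule has no overlaps.

Yes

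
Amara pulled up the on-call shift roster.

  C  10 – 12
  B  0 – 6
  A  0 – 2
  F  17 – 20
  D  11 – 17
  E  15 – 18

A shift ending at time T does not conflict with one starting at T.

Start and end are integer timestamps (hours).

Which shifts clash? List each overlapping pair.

Sorted by start: A, B, C, D, E, F.
B starts before A ends → A and B overlap.
C starts after A ends, so nothing later overlaps A either.
C starts after B ends, so nothing later overlaps B either.
D starts before C ends → C and D overlap.
E starts after C ends, so nothing later overlaps C either.
E starts before D ends → D and E overlap.
F starts exactly when D ends (back-to-back, no overlap).
F starts before E ends → E and F overlap.

A & B, C & D, D & E, E & F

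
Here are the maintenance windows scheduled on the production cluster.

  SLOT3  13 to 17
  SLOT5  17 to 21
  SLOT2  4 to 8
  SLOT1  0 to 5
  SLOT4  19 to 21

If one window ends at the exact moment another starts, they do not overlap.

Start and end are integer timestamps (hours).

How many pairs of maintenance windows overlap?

2

Sorted by start: SLOT1, SLOT2, SLOT3, SLOT5, SLOT4.
SLOT2 starts before SLOT1 ends → SLOT1 and SLOT2 overlap.
SLOT3 starts after SLOT1 ends; SLOT1 is clear from here.
SLOT3 starts after SLOT2 ends; SLOT2 is clear from here.
SLOT5 starts exactly when SLOT3 ends (back-to-back, no overlap); SLOT3 is clear from here.
SLOT4 starts before SLOT5 ends → SLOT5 and SLOT4 overlap.
Overlapping pairs: SLOT1 & SLOT2, SLOT4 & SLOT5 — 2 in total.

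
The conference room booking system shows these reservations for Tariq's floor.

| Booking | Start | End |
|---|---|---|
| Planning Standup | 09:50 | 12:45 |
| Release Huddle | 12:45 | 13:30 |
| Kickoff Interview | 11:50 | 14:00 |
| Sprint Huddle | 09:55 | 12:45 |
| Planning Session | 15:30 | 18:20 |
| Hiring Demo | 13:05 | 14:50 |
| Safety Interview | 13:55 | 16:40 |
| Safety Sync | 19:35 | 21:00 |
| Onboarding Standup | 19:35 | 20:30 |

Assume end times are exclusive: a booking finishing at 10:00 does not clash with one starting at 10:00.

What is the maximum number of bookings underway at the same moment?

Sort all start/end points and keep a running count:
09:50 start Planning Standup → 1
09:55 start Sprint Huddle → 2
11:50 start Kickoff Interview → 3
12:45 end Planning Standup → 2
12:45 end Sprint Huddle → 1
12:45 start Release Huddle → 2
13:05 start Hiring Demo → 3
13:30 end Release Huddle → 2
13:55 start Safety Interview → 3
14:00 end Kickoff Interview → 2
14:50 end Hiring Demo → 1
15:30 start Planning Session → 2
16:40 end Safety Interview → 1
18:20 end Planning Session → 0
19:35 start Onboarding Standup → 1
19:35 start Safety Sync → 2
20:30 end Onboarding Standup → 1
21:00 end Safety Sync → 0
Peak is 3, at 11:50 (Kickoff Interview, Planning Standup, Sprint Huddle).

3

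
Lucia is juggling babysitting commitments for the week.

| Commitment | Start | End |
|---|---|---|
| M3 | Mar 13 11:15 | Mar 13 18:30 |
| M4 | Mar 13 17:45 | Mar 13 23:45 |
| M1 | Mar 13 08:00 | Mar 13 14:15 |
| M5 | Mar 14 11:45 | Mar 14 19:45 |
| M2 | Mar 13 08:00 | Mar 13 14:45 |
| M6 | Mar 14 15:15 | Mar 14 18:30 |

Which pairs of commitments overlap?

M1 & M2, M1 & M3, M2 & M3, M3 & M4, M5 & M6

Check each pair: they overlap iff neither finishes before the other starts.
Sorted by start: M1, M2, M3, M4, M5, M6.
M2 starts before M1 ends → M1 and M2 overlap.
M3 starts before M1 ends → M1 and M3 overlap.
M4 starts after M1 ends; M1 is clear from here.
M3 starts before M2 ends → M2 and M3 overlap.
M4 starts after M2 ends; M2 is clear from here.
M4 starts before M3 ends → M3 and M4 overlap.
M5 starts after M3 ends; M3 is clear from here.
M5 starts after M4 ends; M4 is clear from here.
M6 starts before M5 ends → M5 and M6 overlap.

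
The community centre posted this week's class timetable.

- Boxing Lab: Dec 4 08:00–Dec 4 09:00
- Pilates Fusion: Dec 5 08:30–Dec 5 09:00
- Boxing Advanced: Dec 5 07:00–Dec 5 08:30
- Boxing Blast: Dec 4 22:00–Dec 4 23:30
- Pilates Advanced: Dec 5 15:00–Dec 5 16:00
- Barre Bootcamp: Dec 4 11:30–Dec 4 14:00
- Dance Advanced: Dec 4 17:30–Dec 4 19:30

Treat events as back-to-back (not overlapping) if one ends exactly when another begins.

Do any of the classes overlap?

Sorted by start: Boxing Lab, Barre Bootcamp, Dance Advanced, Boxing Blast, Boxing Advanced, Pilates Fusion, Pilates Advanced.
Barre Bootcamp starts after Boxing Lab ends; Boxing Lab is clear from here.
Dance Advanced starts after Barre Bootcamp ends; Barre Bootcamp is clear from here.
Boxing Blast starts after Dance Advanced ends; Dance Advanced is clear from here.
Boxing Advanced starts after Boxing Blast ends; Boxing Blast is clear from here.
Pilates Fusion starts exactly when Boxing Advanced ends (back-to-back, no overlap); Boxing Advanced is clear from here.
Pilates Advanced starts after Pilates Fusion ends.
Every pair is clear; the schedule has no overlaps.

No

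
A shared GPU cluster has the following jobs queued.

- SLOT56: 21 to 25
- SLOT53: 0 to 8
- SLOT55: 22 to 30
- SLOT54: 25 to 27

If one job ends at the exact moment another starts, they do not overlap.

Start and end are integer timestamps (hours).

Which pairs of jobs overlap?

SLOT54 & SLOT55, SLOT55 & SLOT56

Sorted by start: SLOT53, SLOT56, SLOT55, SLOT54.
SLOT56 starts after SLOT53 ends — done with SLOT53.
SLOT55 starts before SLOT56 ends → SLOT56 and SLOT55 overlap.
SLOT54 starts exactly when SLOT56 ends (back-to-back, no overlap).
SLOT54 starts before SLOT55 ends → SLOT55 and SLOT54 overlap.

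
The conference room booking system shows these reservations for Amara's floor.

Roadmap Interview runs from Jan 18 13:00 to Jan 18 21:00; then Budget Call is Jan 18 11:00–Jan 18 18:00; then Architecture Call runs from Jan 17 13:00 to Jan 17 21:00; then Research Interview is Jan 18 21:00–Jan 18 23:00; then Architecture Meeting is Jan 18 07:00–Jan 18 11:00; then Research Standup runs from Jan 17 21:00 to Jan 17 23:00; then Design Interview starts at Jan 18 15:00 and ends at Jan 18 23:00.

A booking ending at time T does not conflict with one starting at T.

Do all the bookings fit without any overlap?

Sorted by start: Architecture Call, Research Standup, Architecture Meeting, Budget Call, Roadmap Interview, Design Interview, Research Interview.
Research Standup starts exactly when Architecture Call ends (back-to-back, no overlap); Architecture Call is clear from here.
Architecture Meeting starts after Research Standup ends; Research Standup is clear from here.
Budget Call starts exactly when Architecture Meeting ends (back-to-back, no overlap); Architecture Meeting is clear from here.
Roadmap Interview starts before Budget Call ends → Budget Call and Roadmap Interview overlap.
That's a conflict, so the schedule is not conflict-free.

No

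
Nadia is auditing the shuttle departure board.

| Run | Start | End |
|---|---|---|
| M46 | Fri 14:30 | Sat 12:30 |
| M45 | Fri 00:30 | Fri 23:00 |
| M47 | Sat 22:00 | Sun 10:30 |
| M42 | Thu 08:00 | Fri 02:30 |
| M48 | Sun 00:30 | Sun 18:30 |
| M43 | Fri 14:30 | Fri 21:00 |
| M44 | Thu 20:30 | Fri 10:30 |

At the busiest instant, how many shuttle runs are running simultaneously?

3

Sweep the timeline, counting +1 at each start and −1 at each end (ends before starts at a tie):
Thu 08:00 start M42 → 1
Thu 20:30 start M44 → 2
Fri 00:30 start M45 → 3
Fri 02:30 end M42 → 2
Fri 10:30 end M44 → 1
Fri 14:30 start M43 → 2
Fri 14:30 start M46 → 3
Fri 21:00 end M43 → 2
Fri 23:00 end M45 → 1
Sat 12:30 end M46 → 0
Sat 22:00 start M47 → 1
Sun 00:30 start M48 → 2
Sun 10:30 end M47 → 1
Sun 18:30 end M48 → 0
Peak is 3, at Fri 00:30 (M42, M44, M45).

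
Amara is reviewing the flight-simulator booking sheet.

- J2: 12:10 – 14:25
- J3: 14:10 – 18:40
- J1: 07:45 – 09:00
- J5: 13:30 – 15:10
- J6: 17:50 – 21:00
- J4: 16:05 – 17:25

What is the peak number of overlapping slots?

3

Sort all start/end points and keep a running count:
07:45 start J1 → 1
09:00 end J1 → 0
12:10 start J2 → 1
13:30 start J5 → 2
14:10 start J3 → 3
14:25 end J2 → 2
15:10 end J5 → 1
16:05 start J4 → 2
17:25 end J4 → 1
17:50 start J6 → 2
18:40 end J3 → 1
21:00 end J6 → 0
Peak is 3, at 14:10 (J2, J3, J5).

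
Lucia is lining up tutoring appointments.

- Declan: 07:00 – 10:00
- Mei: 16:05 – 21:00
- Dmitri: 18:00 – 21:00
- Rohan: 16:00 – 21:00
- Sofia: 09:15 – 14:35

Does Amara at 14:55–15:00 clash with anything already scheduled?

No — it doesn't clash with anything

Declan: ends 10:00 at or before Amara starts 14:55 → clear.
Sofia: ends 14:35 at or before Amara starts 14:55 → clear.
Rohan: starts 16:00 at or after Amara ends 15:00 → clear.
Mei: starts 16:05 at or after Amara ends 15:00 → clear.
Dmitri: starts 18:00 at or after Amara ends 15:00 → clear.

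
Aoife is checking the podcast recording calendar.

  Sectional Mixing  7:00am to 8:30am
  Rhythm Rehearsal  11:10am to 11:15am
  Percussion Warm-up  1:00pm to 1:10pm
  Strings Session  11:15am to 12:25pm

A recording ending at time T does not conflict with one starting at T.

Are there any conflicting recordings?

No

Two intervals overlap when each starts before the other ends.
Sorted by start: Sectional Mixing, Rhythm Rehearsal, Strings Session, Percussion Warm-up.
Rhythm Rehearsal starts after Sectional Mixing ends, so Sectional Mixing has no further overlaps.
Strings Session starts exactly when Rhythm Rehearsal ends (back-to-back, no overlap), so Rhythm Rehearsal has no further overlaps.
Percussion Warm-up starts after Strings Session ends.
Every pair is clear; the schedule has no overlaps.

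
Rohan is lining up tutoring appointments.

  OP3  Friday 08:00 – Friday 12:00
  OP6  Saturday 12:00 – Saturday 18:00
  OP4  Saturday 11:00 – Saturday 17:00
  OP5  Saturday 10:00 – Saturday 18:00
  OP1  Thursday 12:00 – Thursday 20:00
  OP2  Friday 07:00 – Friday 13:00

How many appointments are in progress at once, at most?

Sort all start/end points and keep a running count:
Thursday 12:00 start OP1 → 1
Thursday 20:00 end OP1 → 0
Friday 07:00 start OP2 → 1
Friday 08:00 start OP3 → 2
Friday 12:00 end OP3 → 1
Friday 13:00 end OP2 → 0
Saturday 10:00 start OP5 → 1
Saturday 11:00 start OP4 → 2
Saturday 12:00 start OP6 → 3
Saturday 17:00 end OP4 → 2
Saturday 18:00 end OP5 → 1
Saturday 18:00 end OP6 → 0
Peak is 3, at Saturday 12:00 (OP4, OP5, OP6).

3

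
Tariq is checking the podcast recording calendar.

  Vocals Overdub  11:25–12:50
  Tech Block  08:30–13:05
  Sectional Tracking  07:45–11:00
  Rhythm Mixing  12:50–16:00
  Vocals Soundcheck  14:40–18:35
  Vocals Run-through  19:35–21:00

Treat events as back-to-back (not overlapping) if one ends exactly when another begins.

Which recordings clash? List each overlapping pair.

Sorted by start: Sectional Tracking, Tech Block, Vocals Overdub, Rhythm Mixing, Vocals Soundcheck, Vocals Run-through.
Tech Block starts before Sectional Tracking ends → Sectional Tracking and Tech Block overlap.
Vocals Overdub starts after Sectional Tracking ends, so Sectional Tracking has no further overlaps.
Vocals Overdub starts before Tech Block ends → Tech Block and Vocals Overdub overlap.
Rhythm Mixing starts before Tech Block ends → Tech Block and Rhythm Mixing overlap.
Vocals Soundcheck starts after Tech Block ends, so Tech Block has no further overlaps.
Rhythm Mixing starts exactly when Vocals Overdub ends (back-to-back, no overlap), so Vocals Overdub has no further overlaps.
Vocals Soundcheck starts before Rhythm Mixing ends → Rhythm Mixing and Vocals Soundcheck overlap.
Vocals Run-through starts after Rhythm Mixing ends.
Vocals Run-through starts after Vocals Soundcheck ends.

Rhythm Mixing & Tech Block, Rhythm Mixing & Vocals Soundcheck, Sectional Tracking & Tech Block, Tech Block & Vocals Overdub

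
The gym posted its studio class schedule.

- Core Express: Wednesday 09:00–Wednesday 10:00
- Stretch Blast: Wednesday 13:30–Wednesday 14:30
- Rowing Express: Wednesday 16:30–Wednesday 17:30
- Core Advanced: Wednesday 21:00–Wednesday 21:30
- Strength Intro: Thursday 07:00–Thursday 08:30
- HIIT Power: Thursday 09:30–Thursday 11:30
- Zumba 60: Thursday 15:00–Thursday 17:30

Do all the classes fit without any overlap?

Yes

Check each pair: they overlap iff neither finishes before the other starts.
Sorted by start: Core Express, Stretch Blast, Rowing Express, Core Advanced, Strength Intro, HIIT Power, Zumba 60.
Stretch Blast starts after Core Express ends — done with Core Express.
Rowing Express starts after Stretch Blast ends — done with Stretch Blast.
Core Advanced starts after Rowing Express ends — done with Rowing Express.
Strength Intro starts after Core Advanced ends — done with Core Advanced.
HIIT Power starts after Strength Intro ends — done with Strength Intro.
Zumba 60 starts after HIIT Power ends.
Every pair is clear; the schedule has no overlaps.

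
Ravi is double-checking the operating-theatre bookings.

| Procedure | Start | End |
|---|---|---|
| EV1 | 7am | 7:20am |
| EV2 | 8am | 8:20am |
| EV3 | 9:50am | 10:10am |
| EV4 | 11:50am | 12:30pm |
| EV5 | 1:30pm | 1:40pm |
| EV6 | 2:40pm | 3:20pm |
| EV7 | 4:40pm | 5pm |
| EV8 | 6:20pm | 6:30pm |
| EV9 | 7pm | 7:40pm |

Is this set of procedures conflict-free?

Sorted by start: EV1, EV2, EV3, EV4, EV5, EV6, EV7, EV8, EV9.
EV2 starts after EV1 ends — done with EV1.
EV3 starts after EV2 ends — done with EV2.
EV4 starts after EV3 ends — done with EV3.
EV5 starts after EV4 ends — done with EV4.
EV6 starts after EV5 ends — done with EV5.
EV7 starts after EV6 ends — done with EV6.
EV8 starts after EV7 ends — done with EV7.
EV9 starts after EV8 ends.
Every pair is clear; the schedule has no overlaps.

Yes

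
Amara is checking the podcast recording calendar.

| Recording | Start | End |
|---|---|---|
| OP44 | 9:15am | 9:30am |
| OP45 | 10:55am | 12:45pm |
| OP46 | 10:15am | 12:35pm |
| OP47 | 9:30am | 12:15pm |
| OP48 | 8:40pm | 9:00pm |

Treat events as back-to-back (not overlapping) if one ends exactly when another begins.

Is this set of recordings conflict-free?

No

Sorted by start: OP44, OP47, OP46, OP45, OP48.
OP47 starts exactly when OP44 ends (back-to-back, no overlap) — done with OP44.
OP46 starts before OP47 ends → OP47 and OP46 overlap.
That's a conflict, so the schedule is not conflict-free.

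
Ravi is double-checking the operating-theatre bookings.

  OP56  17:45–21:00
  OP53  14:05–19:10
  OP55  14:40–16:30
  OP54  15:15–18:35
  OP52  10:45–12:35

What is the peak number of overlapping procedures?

3

Sort all start/end points and keep a running count:
10:45 start OP52 → 1
12:35 end OP52 → 0
14:05 start OP53 → 1
14:40 start OP55 → 2
15:15 start OP54 → 3
16:30 end OP55 → 2
17:45 start OP56 → 3
18:35 end OP54 → 2
19:10 end OP53 → 1
21:00 end OP56 → 0
Peak is 3, at 15:15 (OP53, OP54, OP55).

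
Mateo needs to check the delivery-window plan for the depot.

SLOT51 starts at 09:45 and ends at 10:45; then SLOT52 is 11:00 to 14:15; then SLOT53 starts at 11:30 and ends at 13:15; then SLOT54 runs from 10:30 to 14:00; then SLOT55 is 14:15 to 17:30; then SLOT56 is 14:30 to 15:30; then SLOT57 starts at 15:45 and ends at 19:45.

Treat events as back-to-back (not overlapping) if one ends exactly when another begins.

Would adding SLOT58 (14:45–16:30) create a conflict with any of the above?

Yes — it overlaps SLOT55, SLOT56, SLOT57

SLOT51: ends 10:45 at or before SLOT58 starts 14:45 → clear.
SLOT54: ends 14:00 at or before SLOT58 starts 14:45 → clear.
SLOT52: ends 14:15 at or before SLOT58 starts 14:45 → clear.
SLOT53: ends 13:15 at or before SLOT58 starts 14:45 → clear.
SLOT55: starts 14:15 before SLOT58 ends 16:30, and ends 17:30 after SLOT58 starts 14:45 → overlap.
SLOT56: starts 14:30 before SLOT58 ends 16:30, and ends 15:30 after SLOT58 starts 14:45 → overlap.
SLOT57: starts 15:45 before SLOT58 ends 16:30, and ends 19:45 after SLOT58 starts 14:45 → overlap.
SLOT58 overlaps SLOT55, SLOT56, SLOT57.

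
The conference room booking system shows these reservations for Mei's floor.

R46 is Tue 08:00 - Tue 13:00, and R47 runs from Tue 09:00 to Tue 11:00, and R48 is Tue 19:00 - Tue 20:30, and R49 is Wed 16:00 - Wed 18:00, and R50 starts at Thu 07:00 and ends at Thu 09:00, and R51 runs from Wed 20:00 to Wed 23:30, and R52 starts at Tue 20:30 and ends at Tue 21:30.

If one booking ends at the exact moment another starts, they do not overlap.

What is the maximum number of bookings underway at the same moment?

2

Sweep the timeline, counting +1 at each start and −1 at each end (ends before starts at a tie):
Tue 08:00 start R46 → 1
Tue 09:00 start R47 → 2
Tue 11:00 end R47 → 1
Tue 13:00 end R46 → 0
Tue 19:00 start R48 → 1
Tue 20:30 end R48 → 0
Tue 20:30 start R52 → 1
Tue 21:30 end R52 → 0
Wed 16:00 start R49 → 1
Wed 18:00 end R49 → 0
Wed 20:00 start R51 → 1
Wed 23:30 end R51 → 0
Thu 07:00 start R50 → 1
Thu 09:00 end R50 → 0
Peak is 2, at Tue 09:00 (R46, R47).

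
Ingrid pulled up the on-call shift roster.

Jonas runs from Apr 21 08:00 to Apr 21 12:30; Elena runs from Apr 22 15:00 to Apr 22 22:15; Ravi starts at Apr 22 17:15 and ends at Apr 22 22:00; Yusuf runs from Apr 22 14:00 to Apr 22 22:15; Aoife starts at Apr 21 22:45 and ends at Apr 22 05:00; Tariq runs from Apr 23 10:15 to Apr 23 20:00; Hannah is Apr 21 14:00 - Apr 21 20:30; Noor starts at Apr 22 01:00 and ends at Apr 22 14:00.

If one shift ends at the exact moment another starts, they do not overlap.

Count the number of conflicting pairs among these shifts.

4

Two intervals overlap when each starts before the other ends.
Sorted by start: Jonas, Hannah, Aoife, Noor, Yusuf, Elena, Ravi, Tariq.
Hannah starts after Jonas ends — done with Jonas.
Aoife starts after Hannah ends — done with Hannah.
Noor starts before Aoife ends → Aoife and Noor overlap.
Yusuf starts after Aoife ends — done with Aoife.
Yusuf starts exactly when Noor ends (back-to-back, no overlap) — done with Noor.
Elena starts before Yusuf ends → Yusuf and Elena overlap.
Ravi starts before Yusuf ends → Yusuf and Ravi overlap.
Tariq starts after Yusuf ends.
Ravi starts before Elena ends → Elena and Ravi overlap.
Tariq starts after Elena ends.
Tariq starts after Ravi ends.
Overlapping pairs: Aoife & Noor, Elena & Ravi, Elena & Yusuf, Ravi & Yusuf — 4 in total.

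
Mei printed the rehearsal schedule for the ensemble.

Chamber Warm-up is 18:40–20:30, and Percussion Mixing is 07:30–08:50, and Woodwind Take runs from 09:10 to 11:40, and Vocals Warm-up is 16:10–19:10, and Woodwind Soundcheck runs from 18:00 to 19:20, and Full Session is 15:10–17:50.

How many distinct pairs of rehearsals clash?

Sorted by start: Percussion Mixing, Woodwind Take, Full Session, Vocals Warm-up, Woodwind Soundcheck, Chamber Warm-up.
Woodwind Take starts after Percussion Mixing ends, so Percussion Mixing has no further overlaps.
Full Session starts after Woodwind Take ends, so Woodwind Take has no further overlaps.
Vocals Warm-up starts before Full Session ends → Full Session and Vocals Warm-up overlap.
Woodwind Soundcheck starts after Full Session ends, so Full Session has no further overlaps.
Woodwind Soundcheck starts before Vocals Warm-up ends → Vocals Warm-up and Woodwind Soundcheck overlap.
Chamber Warm-up starts before Vocals Warm-up ends → Vocals Warm-up and Chamber Warm-up overlap.
Chamber Warm-up starts before Woodwind Soundcheck ends → Woodwind Soundcheck and Chamber Warm-up overlap.
Overlapping pairs: Chamber Warm-up & Vocals Warm-up, Chamber Warm-up & Woodwind Soundcheck, Full Session & Vocals Warm-up, Vocals Warm-up & Woodwind Soundcheck — 4 in total.

4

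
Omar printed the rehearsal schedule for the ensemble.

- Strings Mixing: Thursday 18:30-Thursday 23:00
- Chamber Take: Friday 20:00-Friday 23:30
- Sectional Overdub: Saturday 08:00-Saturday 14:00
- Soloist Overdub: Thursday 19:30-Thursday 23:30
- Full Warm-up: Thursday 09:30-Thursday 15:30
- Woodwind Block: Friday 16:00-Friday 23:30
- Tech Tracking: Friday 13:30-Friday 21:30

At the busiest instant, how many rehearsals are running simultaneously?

3

Sweep the timeline, counting +1 at each start and −1 at each end (ends before starts at a tie):
Thursday 09:30 start Full Warm-up → 1
Thursday 15:30 end Full Warm-up → 0
Thursday 18:30 start Strings Mixing → 1
Thursday 19:30 start Soloist Overdub → 2
Thursday 23:00 end Strings Mixing → 1
Thursday 23:30 end Soloist Overdub → 0
Friday 13:30 start Tech Tracking → 1
Friday 16:00 start Woodwind Block → 2
Friday 20:00 start Chamber Take → 3
Friday 21:30 end Tech Tracking → 2
Friday 23:30 end Chamber Take → 1
Friday 23:30 end Woodwind Block → 0
Saturday 08:00 start Sectional Overdub → 1
Saturday 14:00 end Sectional Overdub → 0
Peak is 3, at Friday 20:00 (Chamber Take, Tech Tracking, Woodwind Block).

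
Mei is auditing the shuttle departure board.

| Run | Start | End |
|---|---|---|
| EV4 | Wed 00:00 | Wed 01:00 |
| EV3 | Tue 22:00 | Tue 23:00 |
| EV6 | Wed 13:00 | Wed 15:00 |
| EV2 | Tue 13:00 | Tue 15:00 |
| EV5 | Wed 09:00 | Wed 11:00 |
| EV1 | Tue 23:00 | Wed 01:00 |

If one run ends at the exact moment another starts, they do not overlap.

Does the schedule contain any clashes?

Sorted by start: EV2, EV3, EV1, EV4, EV5, EV6.
EV3 starts after EV2 ends, so nothing later overlaps EV2 either.
EV1 starts exactly when EV3 ends (back-to-back, no overlap), so nothing later overlaps EV3 either.
EV4 starts before EV1 ends → EV1 and EV4 overlap.
That's a conflict, so the schedule is not conflict-free.

Yes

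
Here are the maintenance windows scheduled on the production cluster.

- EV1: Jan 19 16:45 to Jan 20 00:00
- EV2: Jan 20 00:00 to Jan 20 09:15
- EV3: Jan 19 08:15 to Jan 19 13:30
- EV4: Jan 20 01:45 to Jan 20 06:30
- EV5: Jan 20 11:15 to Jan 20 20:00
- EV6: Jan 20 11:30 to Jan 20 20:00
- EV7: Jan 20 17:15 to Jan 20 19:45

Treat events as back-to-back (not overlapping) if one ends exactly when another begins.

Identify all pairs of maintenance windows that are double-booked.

EV2 & EV4, EV5 & EV6, EV5 & EV7, EV6 & EV7

Sorted by start: EV3, EV1, EV2, EV4, EV5, EV6, EV7.
EV1 starts after EV3 ends — done with EV3.
EV2 starts exactly when EV1 ends (back-to-back, no overlap) — done with EV1.
EV4 starts before EV2 ends → EV2 and EV4 overlap.
EV5 starts after EV2 ends — done with EV2.
EV5 starts after EV4 ends — done with EV4.
EV6 starts before EV5 ends → EV5 and EV6 overlap.
EV7 starts before EV5 ends → EV5 and EV7 overlap.
EV7 starts before EV6 ends → EV6 and EV7 overlap.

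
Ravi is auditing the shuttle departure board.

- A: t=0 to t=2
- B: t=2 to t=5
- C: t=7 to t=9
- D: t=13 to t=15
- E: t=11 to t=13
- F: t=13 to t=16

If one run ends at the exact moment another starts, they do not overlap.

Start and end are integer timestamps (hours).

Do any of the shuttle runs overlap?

Sorted by start: A, B, C, E, D, F.
B starts exactly when A ends (back-to-back, no overlap); A is clear from here.
C starts after B ends; B is clear from here.
E starts after C ends; C is clear from here.
D starts exactly when E ends (back-to-back, no overlap); E is clear from here.
F starts before D ends → D and F overlap.
That's a conflict, so the schedule is not conflict-free.

Yes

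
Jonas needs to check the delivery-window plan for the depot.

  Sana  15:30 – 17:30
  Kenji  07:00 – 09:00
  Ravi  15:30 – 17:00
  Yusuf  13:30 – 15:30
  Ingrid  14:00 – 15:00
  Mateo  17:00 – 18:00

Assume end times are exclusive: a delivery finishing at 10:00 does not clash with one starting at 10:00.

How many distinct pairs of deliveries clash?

3

Two intervals overlap when each starts before the other ends.
Sorted by start: Kenji, Yusuf, Ingrid, Sana, Ravi, Mateo.
Yusuf starts after Kenji ends, so nothing later overlaps Kenji either.
Ingrid starts before Yusuf ends → Yusuf and Ingrid overlap.
Sana starts exactly when Yusuf ends (back-to-back, no overlap), so nothing later overlaps Yusuf either.
Sana starts after Ingrid ends, so nothing later overlaps Ingrid either.
Ravi starts before Sana ends → Sana and Ravi overlap.
Mateo starts before Sana ends → Sana and Mateo overlap.
Mateo starts exactly when Ravi ends (back-to-back, no overlap).
Overlapping pairs: Ingrid & Yusuf, Mateo & Sana, Ravi & Sana — 3 in total.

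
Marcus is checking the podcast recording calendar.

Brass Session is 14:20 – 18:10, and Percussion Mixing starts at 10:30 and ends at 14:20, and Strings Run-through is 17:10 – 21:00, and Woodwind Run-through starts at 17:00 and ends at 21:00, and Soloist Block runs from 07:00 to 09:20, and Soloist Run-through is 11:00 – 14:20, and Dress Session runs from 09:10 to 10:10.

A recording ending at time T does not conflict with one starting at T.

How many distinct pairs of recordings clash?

Sorted by start: Soloist Block, Dress Session, Percussion Mixing, Soloist Run-through, Brass Session, Woodwind Run-through, Strings Run-through.
Dress Session starts before Soloist Block ends → Soloist Block and Dress Session overlap.
Percussion Mixing starts after Soloist Block ends; Soloist Block is clear from here.
Percussion Mixing starts after Dress Session ends; Dress Session is clear from here.
Soloist Run-through starts before Percussion Mixing ends → Percussion Mixing and Soloist Run-through overlap.
Brass Session starts exactly when Percussion Mixing ends (back-to-back, no overlap); Percussion Mixing is clear from here.
Brass Session starts exactly when Soloist Run-through ends (back-to-back, no overlap); Soloist Run-through is clear from here.
Woodwind Run-through starts before Brass Session ends → Brass Session and Woodwind Run-through overlap.
Strings Run-through starts before Brass Session ends → Brass Session and Strings Run-through overlap.
Strings Run-through starts before Woodwind Run-through ends → Woodwind Run-through and Strings Run-through overlap.
Overlapping pairs: Brass Session & Strings Run-through, Brass Session & Woodwind Run-through, Dress Session & Soloist Block, Percussion Mixing & Soloist Run-through, Strings Run-through & Woodwind Run-through — 5 in total.

5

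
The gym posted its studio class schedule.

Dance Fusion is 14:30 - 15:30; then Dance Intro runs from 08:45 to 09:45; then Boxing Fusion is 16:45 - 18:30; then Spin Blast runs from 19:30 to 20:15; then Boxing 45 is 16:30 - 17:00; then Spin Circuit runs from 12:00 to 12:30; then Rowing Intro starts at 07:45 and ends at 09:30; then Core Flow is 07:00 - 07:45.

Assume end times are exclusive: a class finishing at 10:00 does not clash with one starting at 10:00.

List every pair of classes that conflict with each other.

Sorted by start: Core Flow, Rowing Intro, Dance Intro, Spin Circuit, Dance Fusion, Boxing 45, Boxing Fusion, Spin Blast.
Rowing Intro starts exactly when Core Flow ends (back-to-back, no overlap), so nothing later overlaps Core Flow either.
Dance Intro starts before Rowing Intro ends → Rowing Intro and Dance Intro overlap.
Spin Circuit starts after Rowing Intro ends, so nothing later overlaps Rowing Intro either.
Spin Circuit starts after Dance Intro ends, so nothing later overlaps Dance Intro either.
Dance Fusion starts after Spin Circuit ends, so nothing later overlaps Spin Circuit either.
Boxing 45 starts after Dance Fusion ends, so nothing later overlaps Dance Fusion either.
Boxing Fusion starts before Boxing 45 ends → Boxing 45 and Boxing Fusion overlap.
Spin Blast starts after Boxing 45 ends.
Spin Blast starts after Boxing Fusion ends.

Boxing 45 & Boxing Fusion, Dance Intro & Rowing Intro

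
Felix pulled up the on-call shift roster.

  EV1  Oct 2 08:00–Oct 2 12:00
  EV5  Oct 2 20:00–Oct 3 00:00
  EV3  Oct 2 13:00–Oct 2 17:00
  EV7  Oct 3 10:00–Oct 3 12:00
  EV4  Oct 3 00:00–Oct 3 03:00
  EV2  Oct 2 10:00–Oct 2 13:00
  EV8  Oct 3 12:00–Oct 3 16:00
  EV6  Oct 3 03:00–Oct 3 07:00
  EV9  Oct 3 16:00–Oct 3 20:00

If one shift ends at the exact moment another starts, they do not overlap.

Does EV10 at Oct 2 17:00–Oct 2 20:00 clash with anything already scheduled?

No — it doesn't clash with anything

EV1: ends Oct 2 12:00 at or before EV10 starts Oct 2 17:00 → clear.
EV2: ends Oct 2 13:00 at or before EV10 starts Oct 2 17:00 → clear.
EV3: ends Oct 2 17:00 at or before EV10 starts Oct 2 17:00 → clear.
EV5: starts Oct 2 20:00 at or after EV10 ends Oct 2 20:00 → clear.
EV4: starts Oct 3 00:00 at or after EV10 ends Oct 2 20:00 → clear.
EV6: starts Oct 3 03:00 at or after EV10 ends Oct 2 20:00 → clear.
EV7: starts Oct 3 10:00 at or after EV10 ends Oct 2 20:00 → clear.
EV8: starts Oct 3 12:00 at or after EV10 ends Oct 2 20:00 → clear.
EV9: starts Oct 3 16:00 at or after EV10 ends Oct 2 20:00 → clear.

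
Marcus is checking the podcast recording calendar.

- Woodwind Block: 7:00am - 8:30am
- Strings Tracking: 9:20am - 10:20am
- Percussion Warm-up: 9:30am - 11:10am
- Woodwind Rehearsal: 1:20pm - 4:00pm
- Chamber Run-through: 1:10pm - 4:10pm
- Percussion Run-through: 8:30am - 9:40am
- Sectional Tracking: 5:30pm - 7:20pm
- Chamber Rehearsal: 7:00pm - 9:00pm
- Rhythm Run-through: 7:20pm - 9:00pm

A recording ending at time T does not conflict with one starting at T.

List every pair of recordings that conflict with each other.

Check each pair: they overlap iff neither finishes before the other starts.
Sorted by start: Woodwind Block, Percussion Run-through, Strings Tracking, Percussion Warm-up, Chamber Run-through, Woodwind Rehearsal, Sectional Tracking, Chamber Rehearsal, Rhythm Run-through.
Percussion Run-through starts exactly when Woodwind Block ends (back-to-back, no overlap); Woodwind Block is clear from here.
Strings Tracking starts before Percussion Run-through ends → Percussion Run-through and Strings Tracking overlap.
Percussion Warm-up starts before Percussion Run-through ends → Percussion Run-through and Percussion Warm-up overlap.
Chamber Run-through starts after Percussion Run-through ends; Percussion Run-through is clear from here.
Percussion Warm-up starts before Strings Tracking ends → Strings Tracking and Percussion Warm-up overlap.
Chamber Run-through starts after Strings Tracking ends; Strings Tracking is clear from here.
Chamber Run-through starts after Percussion Warm-up ends; Percussion Warm-up is clear from here.
Woodwind Rehearsal starts before Chamber Run-through ends → Chamber Run-through and Woodwind Rehearsal overlap.
Sectional Tracking starts after Chamber Run-through ends; Chamber Run-through is clear from here.
Sectional Tracking starts after Woodwind Rehearsal ends; Woodwind Rehearsal is clear from here.
Chamber Rehearsal starts before Sectional Tracking ends → Sectional Tracking and Chamber Rehearsal overlap.
Rhythm Run-through starts exactly when Sectional Tracking ends (back-to-back, no overlap).
Rhythm Run-through starts before Chamber Rehearsal ends → Chamber Rehearsal and Rhythm Run-through overlap.

Chamber Rehearsal & Rhythm Run-through, Chamber Rehearsal & Sectional Tracking, Chamber Run-through & Woodwind Rehearsal, Percussion Run-through & Percussion Warm-up, Percussion Run-through & Strings Tracking, Percussion Warm-up & Strings Tracking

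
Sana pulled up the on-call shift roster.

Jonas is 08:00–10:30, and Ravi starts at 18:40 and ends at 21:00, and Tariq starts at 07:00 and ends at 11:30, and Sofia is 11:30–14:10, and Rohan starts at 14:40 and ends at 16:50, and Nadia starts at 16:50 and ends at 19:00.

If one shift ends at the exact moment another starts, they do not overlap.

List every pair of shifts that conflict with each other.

Check each pair: they overlap iff neither finishes before the other starts.
Sorted by start: Tariq, Jonas, Sofia, Rohan, Nadia, Ravi.
Jonas starts before Tariq ends → Tariq and Jonas overlap.
Sofia starts exactly when Tariq ends (back-to-back, no overlap), so nothing later overlaps Tariq either.
Sofia starts after Jonas ends, so nothing later overlaps Jonas either.
Rohan starts after Sofia ends, so nothing later overlaps Sofia either.
Nadia starts exactly when Rohan ends (back-to-back, no overlap), so nothing later overlaps Rohan either.
Ravi starts before Nadia ends → Nadia and Ravi overlap.

Jonas & Tariq, Nadia & Ravi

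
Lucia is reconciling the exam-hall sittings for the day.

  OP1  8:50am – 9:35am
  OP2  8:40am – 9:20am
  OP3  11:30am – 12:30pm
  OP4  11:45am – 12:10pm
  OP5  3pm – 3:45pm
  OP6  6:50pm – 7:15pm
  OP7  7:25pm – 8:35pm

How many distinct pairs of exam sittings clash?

2

Check each pair: they overlap iff neither finishes before the other starts.
Sorted by start: OP2, OP1, OP3, OP4, OP5, OP6, OP7.
OP1 starts before OP2 ends → OP2 and OP1 overlap.
OP3 starts after OP2 ends, so OP2 has no further overlaps.
OP3 starts after OP1 ends, so OP1 has no further overlaps.
OP4 starts before OP3 ends → OP3 and OP4 overlap.
OP5 starts after OP3 ends, so OP3 has no further overlaps.
OP5 starts after OP4 ends, so OP4 has no further overlaps.
OP6 starts after OP5 ends, so OP5 has no further overlaps.
OP7 starts after OP6 ends.
Overlapping pairs: OP1 & OP2, OP3 & OP4 — 2 in total.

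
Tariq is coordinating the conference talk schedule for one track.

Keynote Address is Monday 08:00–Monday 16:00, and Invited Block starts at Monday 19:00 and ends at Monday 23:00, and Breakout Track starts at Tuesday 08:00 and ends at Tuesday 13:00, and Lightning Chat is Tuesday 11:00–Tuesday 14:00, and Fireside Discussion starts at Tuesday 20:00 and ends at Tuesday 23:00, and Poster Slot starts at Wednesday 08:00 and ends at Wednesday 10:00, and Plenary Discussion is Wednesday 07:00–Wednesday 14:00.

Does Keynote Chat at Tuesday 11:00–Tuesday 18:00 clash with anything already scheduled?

Yes — it overlaps Breakout Track, Lightning Chat

Keynote Address: ends Monday 16:00 at or before Keynote Chat starts Tuesday 11:00 → clear.
Invited Block: ends Monday 23:00 at or before Keynote Chat starts Tuesday 11:00 → clear.
Breakout Track: starts Tuesday 08:00 before Keynote Chat ends Tuesday 18:00, and ends Tuesday 13:00 after Keynote Chat starts Tuesday 11:00 → overlap.
Lightning Chat: starts Tuesday 11:00 before Keynote Chat ends Tuesday 18:00, and ends Tuesday 14:00 after Keynote Chat starts Tuesday 11:00 → overlap.
Fireside Discussion: starts Tuesday 20:00 at or after Keynote Chat ends Tuesday 18:00 → clear.
Plenary Discussion: starts Wednesday 07:00 at or after Keynote Chat ends Tuesday 18:00 → clear.
Poster Slot: starts Wednesday 08:00 at or after Keynote Chat ends Tuesday 18:00 → clear.
Keynote Chat overlaps Breakout Track, Lightning Chat.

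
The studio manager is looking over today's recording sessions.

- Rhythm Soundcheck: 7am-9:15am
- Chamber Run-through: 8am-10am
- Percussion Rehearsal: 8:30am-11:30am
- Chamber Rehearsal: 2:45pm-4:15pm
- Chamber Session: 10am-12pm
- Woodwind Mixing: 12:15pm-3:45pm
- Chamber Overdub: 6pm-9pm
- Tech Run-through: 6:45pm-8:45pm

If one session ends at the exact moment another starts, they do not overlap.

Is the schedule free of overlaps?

Sorted by start: Rhythm Soundcheck, Chamber Run-through, Percussion Rehearsal, Chamber Session, Woodwind Mixing, Chamber Rehearsal, Chamber Overdub, Tech Run-through.
Chamber Run-through starts before Rhythm Soundcheck ends → Rhythm Soundcheck and Chamber Run-through overlap.
That's a conflict, so the schedule is not conflict-free.

No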